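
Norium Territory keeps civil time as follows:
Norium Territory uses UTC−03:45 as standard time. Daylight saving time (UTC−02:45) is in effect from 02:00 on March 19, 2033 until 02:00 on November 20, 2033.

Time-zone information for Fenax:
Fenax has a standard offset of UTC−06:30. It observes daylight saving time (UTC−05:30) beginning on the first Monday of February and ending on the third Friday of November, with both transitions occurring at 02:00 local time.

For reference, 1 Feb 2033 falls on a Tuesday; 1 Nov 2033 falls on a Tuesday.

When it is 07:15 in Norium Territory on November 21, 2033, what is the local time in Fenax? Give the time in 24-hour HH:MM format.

04:30

November 21, 2033 does not fall between 19 March and 20 November, so daylight saving is not in effect and Norium Territory is at UTC−03:45.
07:15 Norium Territory + 3h45m = 11:00 UTC.
1 February 2033 is a Tuesday, so the first Monday is February 7.
1 November 2033 is a Tuesday, so the first Friday is November 4 and the third is November 18.
At the standard offset (UTC−06:30), 11:00 UTC − 6h30m = 04:30 Fenax standard time.
The standard-time date in Fenax, November 21, 2033, does not fall between 7 February and 18 November, so daylight saving is not in effect and Fenax is at UTC−06:30.
11:00 UTC − 6h30m = 04:30 Fenax.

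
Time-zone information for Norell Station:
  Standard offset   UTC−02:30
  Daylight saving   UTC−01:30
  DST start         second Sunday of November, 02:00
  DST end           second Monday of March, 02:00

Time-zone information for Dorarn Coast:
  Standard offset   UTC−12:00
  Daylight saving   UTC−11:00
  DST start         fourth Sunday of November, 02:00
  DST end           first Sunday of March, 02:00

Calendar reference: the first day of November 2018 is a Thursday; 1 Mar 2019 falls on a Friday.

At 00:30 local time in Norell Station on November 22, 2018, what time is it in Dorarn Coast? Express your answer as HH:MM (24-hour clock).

14:00

1 November 2018 is a Thursday, so the first Sunday is November 4 and the second is November 11.
1 March 2019 is a Friday, so the first Monday is March 4 and the second is March 11.
November 22, 2018 falls between 11 November 2018 and 11 March 2019, so daylight saving is in effect and Norell Station is at UTC−01:30.
00:30 Norell Station + 1h30m = 02:00 UTC.
1 November 2018 is a Thursday, so the first Sunday is November 4 and the fourth is November 25.
1 March 2019 is a Friday, so the first Sunday is March 3.
At the standard offset (UTC−12:00), 02:00 UTC − 12h = 14:00 Dorarn Coast standard time (rolling into the previous day, 21 November 2018).
Daylight saving runs 25 November 2018 – 3 March 2019; the standard-time date in Dorarn Coast, November 21, 2018, is outside that window, so Dorarn Coast is on standard time at UTC−12:00.
02:00 UTC − 12h = 14:00 Dorarn Coast (rolling into the previous day, 21 November 2018).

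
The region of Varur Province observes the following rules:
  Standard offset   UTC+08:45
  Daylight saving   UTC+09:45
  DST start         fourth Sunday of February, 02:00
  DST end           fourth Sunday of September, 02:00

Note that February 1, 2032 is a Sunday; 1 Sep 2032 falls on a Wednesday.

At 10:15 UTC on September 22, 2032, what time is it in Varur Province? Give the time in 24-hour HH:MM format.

20:00

1 February 2032 is a Sunday, so the first Sunday is February 1 and the fourth is February 22.
1 September 2032 is a Wednesday, so the first Sunday is September 5 and the fourth is September 26.
At the standard offset (UTC+08:45), 10:15 UTC + 8h45m = 19:00 Varur Province standard time.
Daylight saving runs 22 February – 26 September; the standard-time date in Varur Province, September 22, 2032, is inside that window, so Varur Province is at UTC+09:45.
10:15 UTC + 9h45m = 20:00 local.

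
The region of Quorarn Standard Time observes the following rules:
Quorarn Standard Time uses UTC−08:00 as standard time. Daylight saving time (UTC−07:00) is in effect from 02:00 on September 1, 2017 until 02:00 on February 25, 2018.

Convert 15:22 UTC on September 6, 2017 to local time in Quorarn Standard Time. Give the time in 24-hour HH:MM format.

At the standard offset (UTC−08:00), 15:22 UTC − 8h = 07:22 Quorarn Standard Time standard time.
The standard-time date in Quorarn Standard Time, September 6, 2017, falls between 1 September 2017 and 25 February 2018, so daylight saving is in effect and Quorarn Standard Time is at UTC−07:00.
15:22 UTC − 7h = 08:22 local.

08:22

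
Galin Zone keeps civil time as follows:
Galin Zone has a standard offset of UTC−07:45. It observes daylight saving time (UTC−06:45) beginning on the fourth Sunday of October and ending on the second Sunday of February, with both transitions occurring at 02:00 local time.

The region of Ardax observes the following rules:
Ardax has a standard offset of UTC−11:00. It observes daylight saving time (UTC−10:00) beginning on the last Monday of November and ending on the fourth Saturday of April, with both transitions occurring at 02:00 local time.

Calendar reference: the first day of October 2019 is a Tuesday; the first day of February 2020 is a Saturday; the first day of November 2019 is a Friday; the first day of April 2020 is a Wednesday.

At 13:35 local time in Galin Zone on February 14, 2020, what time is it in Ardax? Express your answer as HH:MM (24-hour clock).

1 October 2019 is a Tuesday, so the first Sunday is October 6 and the fourth is October 27.
1 February 2020 is a Saturday, so the first Sunday is February 2 and the second is February 9.
Daylight saving runs 27 October 2019 – 9 February 2020; February 14, 2020 is outside that window, so Galin Zone is on standard time at UTC−07:45.
13:35 Galin Zone + 7h45m = 21:20 UTC.
1 November 2019 is a Friday, so Mondays fall on 4, 11, 18, 25; the last is November 25.
1 April 2020 is a Wednesday, so the first Saturday is April 4 and the fourth is April 25.
At the standard offset (UTC−11:00), 21:20 UTC − 11h = 10:20 Ardax standard time.
The standard-time date in Ardax, February 14, 2020, falls between 25 November 2019 and 25 April 2020, so daylight saving is in effect and Ardax is at UTC−10:00.
21:20 UTC − 10h = 11:20 Ardax.

11:20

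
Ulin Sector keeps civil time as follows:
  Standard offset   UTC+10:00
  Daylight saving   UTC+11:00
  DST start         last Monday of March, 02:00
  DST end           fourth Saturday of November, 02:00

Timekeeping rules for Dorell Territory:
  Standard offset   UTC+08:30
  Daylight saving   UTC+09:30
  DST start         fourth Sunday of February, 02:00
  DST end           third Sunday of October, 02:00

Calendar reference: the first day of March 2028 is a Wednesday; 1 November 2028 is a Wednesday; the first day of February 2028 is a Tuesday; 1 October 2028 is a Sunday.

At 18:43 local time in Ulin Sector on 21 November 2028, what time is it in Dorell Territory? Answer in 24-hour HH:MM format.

1 March 2028 is a Wednesday, so Mondays fall on 6, 13, 20, 27; the last is March 27.
1 November 2028 is a Wednesday, so the first Saturday is November 4 and the fourth is November 25.
21 November 2028 falls between 27 March and 25 November, so daylight saving is in effect and Ulin Sector is at UTC+11:00.
18:43 Ulin Sector − 11h = 07:43 UTC.
1 February 2028 is a Tuesday, so the first Sunday is February 6 and the fourth is February 27.
1 October 2028 is a Sunday, so the first Sunday is October 1 and the third is October 15.
At the standard offset (UTC+08:30), 07:43 UTC + 8h30m = 16:13 Dorell Territory standard time.
The standard-time date in Dorell Territory, 21 November 2028, is outside the daylight-saving period (27 February – 15 October), so Dorell Territory is on standard time, UTC+08:30.
07:43 UTC + 8h30m = 16:13 Dorell Territory.

16:13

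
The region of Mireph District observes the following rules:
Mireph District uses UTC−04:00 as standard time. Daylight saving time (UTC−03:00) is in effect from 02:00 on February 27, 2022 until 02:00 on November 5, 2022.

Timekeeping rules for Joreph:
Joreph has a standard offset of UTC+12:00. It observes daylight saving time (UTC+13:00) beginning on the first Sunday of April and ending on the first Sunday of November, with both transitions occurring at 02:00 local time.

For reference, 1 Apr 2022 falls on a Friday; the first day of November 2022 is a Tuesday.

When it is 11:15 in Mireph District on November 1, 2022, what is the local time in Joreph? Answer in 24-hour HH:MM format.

03:15

Daylight saving runs 27 February – 5 November; November 1, 2022 is inside that window, so Mireph District is at UTC−03:00.
11:15 Mireph District + 3h = 14:15 UTC.
1 April 2022 is a Friday, so the first Sunday is April 3.
1 November 2022 is a Tuesday, so the first Sunday is November 6.
At the standard offset (UTC+12:00), 14:15 UTC + 12h = 02:15 Joreph standard time (rolling into the next day, 2 November 2022).
The standard-time date in Joreph, November 2, 2022, lies within the daylight-saving period (3 April – 6 November), so Joreph is on daylight time, UTC+13:00.
14:15 UTC + 13h = 03:15 Joreph (rolling into the next day, 2 November 2022).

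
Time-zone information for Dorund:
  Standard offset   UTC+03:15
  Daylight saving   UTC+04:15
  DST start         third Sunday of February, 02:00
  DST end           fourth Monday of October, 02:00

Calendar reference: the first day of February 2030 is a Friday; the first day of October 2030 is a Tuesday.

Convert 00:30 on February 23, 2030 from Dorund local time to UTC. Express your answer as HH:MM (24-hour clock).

20:15

1 February 2030 is a Friday, so the first Sunday is February 3 and the third is February 17.
1 October 2030 is a Tuesday, so the first Monday is October 7 and the fourth is October 28.
February 23, 2030 lies within the daylight-saving period (17 February – 28 October), so Dorund is on daylight time, UTC+04:15.
00:30 local − 4h15m = 20:15 UTC (rolling into the previous day, 22 February 2030).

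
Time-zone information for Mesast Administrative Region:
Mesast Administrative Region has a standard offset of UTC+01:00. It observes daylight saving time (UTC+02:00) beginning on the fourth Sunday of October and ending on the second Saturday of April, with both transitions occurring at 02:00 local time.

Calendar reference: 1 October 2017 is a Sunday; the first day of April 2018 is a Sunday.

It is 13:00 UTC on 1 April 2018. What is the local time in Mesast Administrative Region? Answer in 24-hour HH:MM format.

15:00

1 October 2017 is a Sunday, so the first Sunday is October 1 and the fourth is October 22.
1 April 2018 is a Sunday, so the first Saturday is April 7 and the second is April 14.
At the standard offset (UTC+01:00), 13:00 UTC + 1h = 14:00 Mesast Administrative Region standard time.
Daylight saving runs 22 October 2017 – 14 April 2018; the standard-time date in Mesast Administrative Region, 1 April 2018, is inside that window, so Mesast Administrative Region is at UTC+02:00.
13:00 UTC + 2h = 15:00 local.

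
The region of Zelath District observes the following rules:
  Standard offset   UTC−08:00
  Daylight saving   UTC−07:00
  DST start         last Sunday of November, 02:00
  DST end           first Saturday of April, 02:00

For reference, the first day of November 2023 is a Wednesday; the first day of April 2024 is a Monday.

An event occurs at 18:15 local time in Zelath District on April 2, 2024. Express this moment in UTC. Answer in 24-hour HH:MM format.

01:15

1 November 2023 is a Wednesday, so Sundays fall on 5, 12, 19, 26; the last is November 26.
1 April 2024 is a Monday, so the first Saturday is April 6.
Daylight saving runs 26 November 2023 – 6 April 2024; April 2, 2024 is inside that window, so Zelath District is at UTC−07:00.
18:15 local + 7h = 01:15 UTC (rolling into the next day, 3 April 2024).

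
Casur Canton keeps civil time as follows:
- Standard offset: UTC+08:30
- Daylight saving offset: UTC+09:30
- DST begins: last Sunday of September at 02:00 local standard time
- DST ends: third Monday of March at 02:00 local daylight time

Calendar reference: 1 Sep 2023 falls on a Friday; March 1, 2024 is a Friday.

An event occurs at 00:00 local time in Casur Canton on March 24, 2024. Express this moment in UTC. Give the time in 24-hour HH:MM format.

15:30

1 September 2023 is a Friday, so Sundays fall on 3, 10, 17, 24; the last is September 24.
1 March 2024 is a Friday, so the first Monday is March 4 and the third is March 18.
Daylight saving runs 24 September 2023 – 18 March 2024; March 24, 2024 is outside that window, so Casur Canton is on standard time at UTC+08:30.
00:00 local − 8h30m = 15:30 UTC (rolling into the previous day, 23 March 2024).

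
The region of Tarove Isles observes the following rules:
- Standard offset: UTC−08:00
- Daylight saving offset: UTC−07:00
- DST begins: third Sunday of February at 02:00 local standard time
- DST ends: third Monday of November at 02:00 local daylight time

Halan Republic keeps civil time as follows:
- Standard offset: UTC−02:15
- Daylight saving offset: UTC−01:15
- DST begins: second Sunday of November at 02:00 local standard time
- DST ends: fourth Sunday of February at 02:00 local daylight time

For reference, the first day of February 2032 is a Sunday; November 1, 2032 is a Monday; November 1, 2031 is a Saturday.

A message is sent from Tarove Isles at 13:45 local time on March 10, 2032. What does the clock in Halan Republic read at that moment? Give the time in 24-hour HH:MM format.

1 February 2032 is a Sunday, so the first Sunday is February 1 and the third is February 15.
1 November 2032 is a Monday, so the first Monday is November 1 and the third is November 15.
March 10, 2032 falls between 15 February and 15 November, so daylight saving is in effect and Tarove Isles is at UTC−07:00.
13:45 Tarove Isles + 7h = 20:45 UTC.
1 November 2031 is a Saturday, so the first Sunday is November 2 and the second is November 9.
1 February 2032 is a Sunday, so the first Sunday is February 1 and the fourth is February 22.
At the standard offset (UTC−02:15), 20:45 UTC − 2h15m = 18:30 Halan Republic standard time.
Daylight saving runs 9 November 2031 – 22 February 2032; the standard-time date in Halan Republic, March 10, 2032, is outside that window, so Halan Republic is on standard time at UTC−02:15.
20:45 UTC − 2h15m = 18:30 Halan Republic.

18:30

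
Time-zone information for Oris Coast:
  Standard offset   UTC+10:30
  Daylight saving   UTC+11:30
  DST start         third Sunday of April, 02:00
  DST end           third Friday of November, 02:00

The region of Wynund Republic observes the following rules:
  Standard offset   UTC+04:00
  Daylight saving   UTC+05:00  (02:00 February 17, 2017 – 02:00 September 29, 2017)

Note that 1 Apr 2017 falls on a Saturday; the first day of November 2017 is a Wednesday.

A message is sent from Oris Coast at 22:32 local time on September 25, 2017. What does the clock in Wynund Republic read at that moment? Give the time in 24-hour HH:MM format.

16:02

1 April 2017 is a Saturday, so the first Sunday is April 2 and the third is April 16.
1 November 2017 is a Wednesday, so the first Friday is November 3 and the third is November 17.
September 25, 2017 falls between 16 April and 17 November, so daylight saving is in effect and Oris Coast is at UTC+11:30.
22:32 Oris Coast − 11h30m = 11:02 UTC.
At the standard offset (UTC+04:00), 11:02 UTC + 4h = 15:02 Wynund Republic standard time.
The standard-time date in Wynund Republic, September 25, 2017, falls between 17 February and 29 September, so daylight saving is in effect and Wynund Republic is at UTC+05:00.
11:02 UTC + 5h = 16:02 Wynund Republic.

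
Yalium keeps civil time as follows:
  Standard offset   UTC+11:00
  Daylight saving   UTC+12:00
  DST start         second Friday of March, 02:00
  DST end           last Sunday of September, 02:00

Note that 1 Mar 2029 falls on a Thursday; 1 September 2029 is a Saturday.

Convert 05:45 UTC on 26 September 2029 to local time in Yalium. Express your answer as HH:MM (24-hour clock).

1 March 2029 is a Thursday, so the first Friday is March 2 and the second is March 9.
1 September 2029 is a Saturday, so Sundays fall on 2, 9, 16, 23, 30; the last is September 30.
At the standard offset (UTC+11:00), 05:45 UTC + 11h = 16:45 Yalium standard time.
The standard-time date in Yalium, 26 September 2029, lies within the daylight-saving period (9 March – 30 September), so Yalium is on daylight time, UTC+12:00.
05:45 UTC + 12h = 17:45 local.

17:45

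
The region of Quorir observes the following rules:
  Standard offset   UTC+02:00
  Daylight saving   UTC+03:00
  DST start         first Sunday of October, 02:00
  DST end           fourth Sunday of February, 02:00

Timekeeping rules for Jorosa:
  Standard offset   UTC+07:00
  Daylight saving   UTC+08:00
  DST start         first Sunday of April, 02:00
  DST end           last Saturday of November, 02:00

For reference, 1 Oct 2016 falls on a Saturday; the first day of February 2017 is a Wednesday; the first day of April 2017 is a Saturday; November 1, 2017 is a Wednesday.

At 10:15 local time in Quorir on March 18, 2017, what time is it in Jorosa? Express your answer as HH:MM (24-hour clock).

1 October 2016 is a Saturday, so the first Sunday is October 2.
1 February 2017 is a Wednesday, so the first Sunday is February 5 and the fourth is February 26.
Daylight saving runs 2 October 2016 – 26 February 2017; March 18, 2017 is outside that window, so Quorir is on standard time at UTC+02:00.
10:15 Quorir − 2h = 08:15 UTC.
1 April 2017 is a Saturday, so the first Sunday is April 2.
1 November 2017 is a Wednesday, so Saturdays fall on 4, 11, 18, 25; the last is November 25.
At the standard offset (UTC+07:00), 08:15 UTC + 7h = 15:15 Jorosa standard time.
The standard-time date in Jorosa, March 18, 2017, is outside the daylight-saving period (2 April – 25 November), so Jorosa is on standard time, UTC+07:00.
08:15 UTC + 7h = 15:15 Jorosa.

15:15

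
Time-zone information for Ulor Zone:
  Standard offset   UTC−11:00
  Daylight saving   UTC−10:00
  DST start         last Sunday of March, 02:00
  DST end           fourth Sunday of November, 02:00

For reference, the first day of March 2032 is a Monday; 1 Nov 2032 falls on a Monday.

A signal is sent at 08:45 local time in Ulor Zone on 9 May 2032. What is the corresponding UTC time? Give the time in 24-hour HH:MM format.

18:45

1 March 2032 is a Monday, so Sundays fall on 7, 14, 21, 28; the last is March 28.
1 November 2032 is a Monday, so the first Sunday is November 7 and the fourth is November 28.
Daylight saving runs 28 March – 28 November; 9 May 2032 is inside that window, so Ulor Zone is at UTC−10:00.
08:45 local + 10h = 18:45 UTC.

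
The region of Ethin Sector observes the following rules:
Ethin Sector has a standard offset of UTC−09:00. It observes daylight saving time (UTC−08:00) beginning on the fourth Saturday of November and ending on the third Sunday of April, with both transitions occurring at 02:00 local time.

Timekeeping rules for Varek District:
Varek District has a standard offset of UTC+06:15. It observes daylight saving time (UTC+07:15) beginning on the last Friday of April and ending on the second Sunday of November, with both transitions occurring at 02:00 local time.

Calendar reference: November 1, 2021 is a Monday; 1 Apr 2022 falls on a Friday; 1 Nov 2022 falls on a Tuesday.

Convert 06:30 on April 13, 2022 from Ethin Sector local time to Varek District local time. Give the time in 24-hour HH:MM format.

1 November 2021 is a Monday, so the first Saturday is November 6 and the fourth is November 27.
1 April 2022 is a Friday, so the first Sunday is April 3 and the third is April 17.
April 13, 2022 falls between 27 November 2021 and 17 April 2022, so daylight saving is in effect and Ethin Sector is at UTC−08:00.
06:30 Ethin Sector + 8h = 14:30 UTC.
1 April 2022 is a Friday, so Fridays fall on 1, 8, 15, 22, 29; the last is April 29.
1 November 2022 is a Tuesday, so the first Sunday is November 6 and the second is November 13.
At the standard offset (UTC+06:15), 14:30 UTC + 6h15m = 20:45 Varek District standard time.
Daylight saving runs 29 April – 13 November; the standard-time date in Varek District, April 13, 2022, is outside that window, so Varek District is on standard time at UTC+06:15.
14:30 UTC + 6h15m = 20:45 Varek District.

20:45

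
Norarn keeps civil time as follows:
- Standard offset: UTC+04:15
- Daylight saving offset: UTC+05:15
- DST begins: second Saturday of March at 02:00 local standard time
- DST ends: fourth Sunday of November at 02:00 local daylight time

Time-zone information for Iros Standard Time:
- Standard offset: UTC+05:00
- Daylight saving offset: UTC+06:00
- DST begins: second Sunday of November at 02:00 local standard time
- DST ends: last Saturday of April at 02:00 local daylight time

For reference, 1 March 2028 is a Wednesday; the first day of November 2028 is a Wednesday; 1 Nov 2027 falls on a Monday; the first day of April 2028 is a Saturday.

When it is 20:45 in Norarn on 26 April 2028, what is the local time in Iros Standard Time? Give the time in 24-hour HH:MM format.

1 March 2028 is a Wednesday, so the first Saturday is March 4 and the second is March 11.
1 November 2028 is a Wednesday, so the first Sunday is November 5 and the fourth is November 26.
26 April 2028 falls between 11 March and 26 November, so daylight saving is in effect and Norarn is at UTC+05:15.
20:45 Norarn − 5h15m = 15:30 UTC.
1 November 2027 is a Monday, so the first Sunday is November 7 and the second is November 14.
1 April 2028 is a Saturday, so Saturdays fall on 1, 8, 15, 22, 29; the last is April 29.
At the standard offset (UTC+05:00), 15:30 UTC + 5h = 20:30 Iros Standard Time standard time.
The standard-time date in Iros Standard Time, 26 April 2028, falls between 14 November 2027 and 29 April 2028, so daylight saving is in effect and Iros Standard Time is at UTC+06:00.
15:30 UTC + 6h = 21:30 Iros Standard Time.

21:30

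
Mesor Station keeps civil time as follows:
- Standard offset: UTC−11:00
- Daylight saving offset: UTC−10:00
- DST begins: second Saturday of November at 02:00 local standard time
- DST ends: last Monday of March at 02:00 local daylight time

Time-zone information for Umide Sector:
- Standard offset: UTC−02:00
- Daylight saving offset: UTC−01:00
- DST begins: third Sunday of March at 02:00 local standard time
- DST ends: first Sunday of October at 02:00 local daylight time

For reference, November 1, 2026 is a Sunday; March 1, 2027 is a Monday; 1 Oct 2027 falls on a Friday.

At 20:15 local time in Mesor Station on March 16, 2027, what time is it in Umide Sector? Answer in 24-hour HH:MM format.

1 November 2026 is a Sunday, so the first Saturday is November 7 and the second is November 14.
1 March 2027 is a Monday, so Mondays fall on 1, 8, 15, 22, 29; the last is March 29.
Daylight saving runs 14 November 2026 – 29 March 2027; March 16, 2027 is inside that window, so Mesor Station is at UTC−10:00.
20:15 Mesor Station + 10h = 06:15 UTC (rolling into the next day, 17 March 2027).
1 March 2027 is a Monday, so the first Sunday is March 7 and the third is March 21.
1 October 2027 is a Friday, so the first Sunday is October 3.
At the standard offset (UTC−02:00), 06:15 UTC − 2h = 04:15 Umide Sector standard time.
The standard-time date in Umide Sector, March 17, 2027, is outside the daylight-saving period (21 March – 3 October), so Umide Sector is on standard time, UTC−02:00.
06:15 UTC − 2h = 04:15 Umide Sector.

04:15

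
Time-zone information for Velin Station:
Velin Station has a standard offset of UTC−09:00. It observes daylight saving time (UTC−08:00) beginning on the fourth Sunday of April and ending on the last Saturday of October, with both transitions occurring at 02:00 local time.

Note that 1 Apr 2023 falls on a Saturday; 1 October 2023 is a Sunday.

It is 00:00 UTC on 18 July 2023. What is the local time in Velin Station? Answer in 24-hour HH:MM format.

16:00

1 April 2023 is a Saturday, so the first Sunday is April 2 and the fourth is April 23.
1 October 2023 is a Sunday, so Saturdays fall on 7, 14, 21, 28; the last is October 28.
At the standard offset (UTC−09:00), 00:00 UTC − 9h = 15:00 Velin Station standard time (rolling into the previous day, 17 July 2023).
The standard-time date in Velin Station, 17 July 2023, falls between 23 April and 28 October, so daylight saving is in effect and Velin Station is at UTC−08:00.
00:00 UTC − 8h = 16:00 local (rolling into the previous day, 17 July 2023).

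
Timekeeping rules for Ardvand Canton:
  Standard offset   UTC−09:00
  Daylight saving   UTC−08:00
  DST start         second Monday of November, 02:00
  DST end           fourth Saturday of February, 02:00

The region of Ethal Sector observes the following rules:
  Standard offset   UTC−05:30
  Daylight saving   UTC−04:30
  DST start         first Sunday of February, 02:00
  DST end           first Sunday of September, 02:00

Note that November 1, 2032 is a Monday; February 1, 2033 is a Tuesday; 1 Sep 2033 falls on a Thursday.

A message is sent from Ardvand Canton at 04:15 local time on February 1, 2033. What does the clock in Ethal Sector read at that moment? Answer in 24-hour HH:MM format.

1 November 2032 is a Monday, so the first Monday is November 1 and the second is November 8.
1 February 2033 is a Tuesday, so the first Saturday is February 5 and the fourth is February 26.
February 1, 2033 falls between 8 November 2032 and 26 February 2033, so daylight saving is in effect and Ardvand Canton is at UTC−08:00.
04:15 Ardvand Canton + 8h = 12:15 UTC.
1 February 2033 is a Tuesday, so the first Sunday is February 6.
1 September 2033 is a Thursday, so the first Sunday is September 4.
At the standard offset (UTC−05:30), 12:15 UTC − 5h30m = 06:45 Ethal Sector standard time.
The standard-time date in Ethal Sector, February 1, 2033, does not fall between 6 February and 4 September, so daylight saving is not in effect and Ethal Sector is at UTC−05:30.
12:15 UTC − 5h30m = 06:45 Ethal Sector.

06:45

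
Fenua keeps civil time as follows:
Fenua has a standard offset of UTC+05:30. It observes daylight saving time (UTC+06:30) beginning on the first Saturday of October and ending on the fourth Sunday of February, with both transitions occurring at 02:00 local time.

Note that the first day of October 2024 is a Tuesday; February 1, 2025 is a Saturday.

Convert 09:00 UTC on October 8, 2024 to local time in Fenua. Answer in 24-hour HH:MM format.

1 October 2024 is a Tuesday, so the first Saturday is October 5.
1 February 2025 is a Saturday, so the first Sunday is February 2 and the fourth is February 23.
At the standard offset (UTC+05:30), 09:00 UTC + 5h30m = 14:30 Fenua standard time.
Daylight saving runs 5 October 2024 – 23 February 2025; the standard-time date in Fenua, October 8, 2024, is inside that window, so Fenua is at UTC+06:30.
09:00 UTC + 6h30m = 15:30 local.

15:30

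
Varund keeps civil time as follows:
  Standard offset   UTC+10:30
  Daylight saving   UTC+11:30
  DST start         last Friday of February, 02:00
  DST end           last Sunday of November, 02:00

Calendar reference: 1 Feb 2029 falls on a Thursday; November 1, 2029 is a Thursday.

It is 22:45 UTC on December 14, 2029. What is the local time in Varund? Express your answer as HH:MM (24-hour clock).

1 February 2029 is a Thursday, so Fridays fall on 2, 9, 16, 23; the last is February 23.
1 November 2029 is a Thursday, so Sundays fall on 4, 11, 18, 25; the last is November 25.
At the standard offset (UTC+10:30), 22:45 UTC + 10h30m = 09:15 Varund standard time (rolling into the next day, 15 December 2029).
Daylight saving runs 23 February – 25 November; the standard-time date in Varund, December 15, 2029, is outside that window, so Varund is on standard time at UTC+10:30.
22:45 UTC + 10h30m = 09:15 local (rolling into the next day, 15 December 2029).

09:15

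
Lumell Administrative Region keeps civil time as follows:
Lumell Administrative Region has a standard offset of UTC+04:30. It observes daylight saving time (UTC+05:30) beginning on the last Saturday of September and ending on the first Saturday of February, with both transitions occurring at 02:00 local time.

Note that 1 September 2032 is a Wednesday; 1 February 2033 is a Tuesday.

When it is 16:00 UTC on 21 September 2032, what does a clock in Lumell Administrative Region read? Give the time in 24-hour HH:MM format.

20:30

1 September 2032 is a Wednesday, so Saturdays fall on 4, 11, 18, 25; the last is September 25.
1 February 2033 is a Tuesday, so the first Saturday is February 5.
At the standard offset (UTC+04:30), 16:00 UTC + 4h30m = 20:30 Lumell Administrative Region standard time.
The standard-time date in Lumell Administrative Region, 21 September 2032, is outside the daylight-saving period (25 September 2032 – 5 February 2033), so Lumell Administrative Region is on standard time, UTC+04:30.
16:00 UTC + 4h30m = 20:30 local.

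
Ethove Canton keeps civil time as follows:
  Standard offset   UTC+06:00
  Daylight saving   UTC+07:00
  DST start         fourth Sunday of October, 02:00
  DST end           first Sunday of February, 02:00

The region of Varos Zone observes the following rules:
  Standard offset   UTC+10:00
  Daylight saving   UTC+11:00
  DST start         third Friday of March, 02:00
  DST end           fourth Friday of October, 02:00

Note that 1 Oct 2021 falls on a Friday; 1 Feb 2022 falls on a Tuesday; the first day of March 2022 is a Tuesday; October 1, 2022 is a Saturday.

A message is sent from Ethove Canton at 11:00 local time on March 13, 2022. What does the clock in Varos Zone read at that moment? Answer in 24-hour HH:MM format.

15:00

1 October 2021 is a Friday, so the first Sunday is October 3 and the fourth is October 24.
1 February 2022 is a Tuesday, so the first Sunday is February 6.
March 13, 2022 does not fall between 24 October 2021 and 6 February 2022, so daylight saving is not in effect and Ethove Canton is at UTC+06:00.
11:00 Ethove Canton − 6h = 05:00 UTC.
1 March 2022 is a Tuesday, so the first Friday is March 4 and the third is March 18.
1 October 2022 is a Saturday, so the first Friday is October 7 and the fourth is October 28.
At the standard offset (UTC+10:00), 05:00 UTC + 10h = 15:00 Varos Zone standard time.
Daylight saving runs 18 March – 28 October; the standard-time date in Varos Zone, March 13, 2022, is outside that window, so Varos Zone is on standard time at UTC+10:00.
05:00 UTC + 10h = 15:00 Varos Zone.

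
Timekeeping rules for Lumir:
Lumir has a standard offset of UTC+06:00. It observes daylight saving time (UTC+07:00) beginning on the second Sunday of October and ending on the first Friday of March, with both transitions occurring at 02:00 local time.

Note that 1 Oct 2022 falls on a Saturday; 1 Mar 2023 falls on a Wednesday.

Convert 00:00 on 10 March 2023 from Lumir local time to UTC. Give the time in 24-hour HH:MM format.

18:00

1 October 2022 is a Saturday, so the first Sunday is October 2 and the second is October 9.
1 March 2023 is a Wednesday, so the first Friday is March 3.
10 March 2023 is outside the daylight-saving period (9 October 2022 – 3 March 2023), so Lumir is on standard time, UTC+06:00.
00:00 local − 6h = 18:00 UTC (rolling into the previous day, 9 March 2023).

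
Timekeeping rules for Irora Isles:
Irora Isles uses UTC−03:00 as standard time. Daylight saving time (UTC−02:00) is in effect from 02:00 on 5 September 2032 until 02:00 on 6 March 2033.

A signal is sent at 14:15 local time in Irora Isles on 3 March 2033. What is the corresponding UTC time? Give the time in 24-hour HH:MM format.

16:15

3 March 2033 falls between 5 September 2032 and 6 March 2033, so daylight saving is in effect and Irora Isles is at UTC−02:00.
14:15 local + 2h = 16:15 UTC.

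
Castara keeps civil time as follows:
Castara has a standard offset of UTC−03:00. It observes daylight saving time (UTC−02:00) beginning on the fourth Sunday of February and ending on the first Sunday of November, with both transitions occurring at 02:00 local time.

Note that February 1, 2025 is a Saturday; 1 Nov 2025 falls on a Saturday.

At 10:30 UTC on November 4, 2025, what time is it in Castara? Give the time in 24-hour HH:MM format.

1 February 2025 is a Saturday, so the first Sunday is February 2 and the fourth is February 23.
1 November 2025 is a Saturday, so the first Sunday is November 2.
At the standard offset (UTC−03:00), 10:30 UTC − 3h = 07:30 Castara standard time.
The standard-time date in Castara, November 4, 2025, does not fall between 23 February and 2 November, so daylight saving is not in effect and Castara is at UTC−03:00.
10:30 UTC − 3h = 07:30 local.

07:30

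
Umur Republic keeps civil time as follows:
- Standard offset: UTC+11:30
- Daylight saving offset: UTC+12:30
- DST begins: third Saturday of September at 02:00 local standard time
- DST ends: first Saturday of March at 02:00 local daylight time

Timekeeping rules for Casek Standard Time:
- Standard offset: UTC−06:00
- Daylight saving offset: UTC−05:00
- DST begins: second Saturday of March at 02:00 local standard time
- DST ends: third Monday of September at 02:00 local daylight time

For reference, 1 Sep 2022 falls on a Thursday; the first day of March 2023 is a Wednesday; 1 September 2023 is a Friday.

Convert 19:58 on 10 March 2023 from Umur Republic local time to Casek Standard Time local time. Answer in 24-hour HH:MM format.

02:28

1 September 2022 is a Thursday, so the first Saturday is September 3 and the third is September 17.
1 March 2023 is a Wednesday, so the first Saturday is March 4.
10 March 2023 does not fall between 17 September 2022 and 4 March 2023, so daylight saving is not in effect and Umur Republic is at UTC+11:30.
19:58 Umur Republic − 11h30m = 08:28 UTC.
1 March 2023 is a Wednesday, so the first Saturday is March 4 and the second is March 11.
1 September 2023 is a Friday, so the first Monday is September 4 and the third is September 18.
At the standard offset (UTC−06:00), 08:28 UTC − 6h = 02:28 Casek Standard Time standard time.
The standard-time date in Casek Standard Time, 10 March 2023, is outside the daylight-saving period (11 March – 18 September), so Casek Standard Time is on standard time, UTC−06:00.
08:28 UTC − 6h = 02:28 Casek Standard Time.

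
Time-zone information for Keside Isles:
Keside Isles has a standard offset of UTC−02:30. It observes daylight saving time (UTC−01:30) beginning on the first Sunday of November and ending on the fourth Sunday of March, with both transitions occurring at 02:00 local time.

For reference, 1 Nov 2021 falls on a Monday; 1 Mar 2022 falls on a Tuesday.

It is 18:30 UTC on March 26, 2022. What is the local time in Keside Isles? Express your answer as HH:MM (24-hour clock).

1 November 2021 is a Monday, so the first Sunday is November 7.
1 March 2022 is a Tuesday, so the first Sunday is March 6 and the fourth is March 27.
At the standard offset (UTC−02:30), 18:30 UTC − 2h30m = 16:00 Keside Isles standard time.
The standard-time date in Keside Isles, March 26, 2022, falls between 7 November 2021 and 27 March 2022, so daylight saving is in effect and Keside Isles is at UTC−01:30.
18:30 UTC − 1h30m = 17:00 local.

17:00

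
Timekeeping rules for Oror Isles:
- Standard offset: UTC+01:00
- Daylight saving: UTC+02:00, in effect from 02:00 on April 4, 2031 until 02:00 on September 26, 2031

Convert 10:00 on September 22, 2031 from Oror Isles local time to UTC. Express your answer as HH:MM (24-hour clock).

08:00

September 22, 2031 lies within the daylight-saving period (4 April – 26 September), so Oror Isles is on daylight time, UTC+02:00.
10:00 local − 2h = 08:00 UTC.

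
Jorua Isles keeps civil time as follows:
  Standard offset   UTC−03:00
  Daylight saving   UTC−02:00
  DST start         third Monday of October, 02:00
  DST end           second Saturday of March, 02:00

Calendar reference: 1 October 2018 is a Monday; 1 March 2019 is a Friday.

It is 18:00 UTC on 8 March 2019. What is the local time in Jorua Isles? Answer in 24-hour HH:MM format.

16:00

1 October 2018 is a Monday, so the first Monday is October 1 and the third is October 15.
1 March 2019 is a Friday, so the first Saturday is March 2 and the second is March 9.
At the standard offset (UTC−03:00), 18:00 UTC − 3h = 15:00 Jorua Isles standard time.
Daylight saving runs 15 October 2018 – 9 March 2019; the standard-time date in Jorua Isles, 8 March 2019, is inside that window, so Jorua Isles is at UTC−02:00.
18:00 UTC − 2h = 16:00 local.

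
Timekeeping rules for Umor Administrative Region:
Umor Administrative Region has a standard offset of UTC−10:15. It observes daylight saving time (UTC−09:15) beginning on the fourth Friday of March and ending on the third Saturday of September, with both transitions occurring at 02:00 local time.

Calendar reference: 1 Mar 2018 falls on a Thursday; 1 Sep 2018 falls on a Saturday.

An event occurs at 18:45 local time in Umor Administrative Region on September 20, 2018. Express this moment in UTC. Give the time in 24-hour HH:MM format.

1 March 2018 is a Thursday, so the first Friday is March 2 and the fourth is March 23.
1 September 2018 is a Saturday, so the first Saturday is September 1 and the third is September 15.
September 20, 2018 does not fall between 23 March and 15 September, so daylight saving is not in effect and Umor Administrative Region is at UTC−10:15.
18:45 local + 10h15m = 05:00 UTC (rolling into the next day, 21 September 2018).

05:00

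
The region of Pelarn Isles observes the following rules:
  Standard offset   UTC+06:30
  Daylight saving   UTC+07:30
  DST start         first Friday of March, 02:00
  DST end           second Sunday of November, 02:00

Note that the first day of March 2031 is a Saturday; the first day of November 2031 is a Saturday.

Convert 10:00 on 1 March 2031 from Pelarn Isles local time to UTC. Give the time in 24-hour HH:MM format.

03:30

1 March 2031 is a Saturday, so the first Friday is March 7.
1 November 2031 is a Saturday, so the first Sunday is November 2 and the second is November 9.
1 March 2031 is outside the daylight-saving period (7 March – 9 November), so Pelarn Isles is on standard time, UTC+06:30.
10:00 local − 6h30m = 03:30 UTC.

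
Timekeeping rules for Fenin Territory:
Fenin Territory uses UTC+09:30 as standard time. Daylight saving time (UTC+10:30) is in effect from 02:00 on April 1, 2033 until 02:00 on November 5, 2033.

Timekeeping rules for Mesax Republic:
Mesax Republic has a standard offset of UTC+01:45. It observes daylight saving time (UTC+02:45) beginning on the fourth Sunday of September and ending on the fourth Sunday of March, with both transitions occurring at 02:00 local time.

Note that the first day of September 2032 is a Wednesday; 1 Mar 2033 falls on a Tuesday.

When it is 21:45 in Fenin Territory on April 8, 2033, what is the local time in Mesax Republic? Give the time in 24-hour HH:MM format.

13:00

April 8, 2033 lies within the daylight-saving period (1 April – 5 November), so Fenin Territory is on daylight time, UTC+10:30.
21:45 Fenin Territory − 10h30m = 11:15 UTC.
1 September 2032 is a Wednesday, so the first Sunday is September 5 and the fourth is September 26.
1 March 2033 is a Tuesday, so the first Sunday is March 6 and the fourth is March 27.
At the standard offset (UTC+01:45), 11:15 UTC + 1h45m = 13:00 Mesax Republic standard time.
The standard-time date in Mesax Republic, April 8, 2033, does not fall between 26 September 2032 and 27 March 2033, so daylight saving is not in effect and Mesax Republic is at UTC+01:45.
11:15 UTC + 1h45m = 13:00 Mesax Republic.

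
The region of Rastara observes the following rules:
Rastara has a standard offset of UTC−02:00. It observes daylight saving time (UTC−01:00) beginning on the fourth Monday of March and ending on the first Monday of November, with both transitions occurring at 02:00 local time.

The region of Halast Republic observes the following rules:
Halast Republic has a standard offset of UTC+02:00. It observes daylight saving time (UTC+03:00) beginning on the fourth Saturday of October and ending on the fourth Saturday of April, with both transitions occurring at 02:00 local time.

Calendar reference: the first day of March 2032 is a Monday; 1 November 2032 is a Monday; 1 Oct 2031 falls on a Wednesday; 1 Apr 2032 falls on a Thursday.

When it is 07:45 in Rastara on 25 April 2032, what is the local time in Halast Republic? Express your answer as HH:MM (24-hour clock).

1 March 2032 is a Monday, so the first Monday is March 1 and the fourth is March 22.
1 November 2032 is a Monday, so the first Monday is November 1.
25 April 2032 falls between 22 March and 1 November, so daylight saving is in effect and Rastara is at UTC−01:00.
07:45 Rastara + 1h = 08:45 UTC.
1 October 2031 is a Wednesday, so the first Saturday is October 4 and the fourth is October 25.
1 April 2032 is a Thursday, so the first Saturday is April 3 and the fourth is April 24.
At the standard offset (UTC+02:00), 08:45 UTC + 2h = 10:45 Halast Republic standard time.
The standard-time date in Halast Republic, 25 April 2032, does not fall between 25 October 2031 and 24 April 2032, so daylight saving is not in effect and Halast Republic is at UTC+02:00.
08:45 UTC + 2h = 10:45 Halast Republic.

10:45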